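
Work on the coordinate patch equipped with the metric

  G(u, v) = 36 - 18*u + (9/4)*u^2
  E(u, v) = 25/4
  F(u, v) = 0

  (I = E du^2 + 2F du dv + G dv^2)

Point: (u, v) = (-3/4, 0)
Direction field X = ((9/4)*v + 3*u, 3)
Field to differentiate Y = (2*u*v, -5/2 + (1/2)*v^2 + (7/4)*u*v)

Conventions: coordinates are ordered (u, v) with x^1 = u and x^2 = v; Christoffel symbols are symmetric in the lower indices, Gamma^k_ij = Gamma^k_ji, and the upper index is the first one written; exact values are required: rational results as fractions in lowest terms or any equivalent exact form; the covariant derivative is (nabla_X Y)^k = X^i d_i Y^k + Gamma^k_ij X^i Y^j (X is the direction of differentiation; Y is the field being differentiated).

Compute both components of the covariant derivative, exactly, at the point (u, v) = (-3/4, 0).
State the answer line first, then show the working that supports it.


Answer: (nabla_X Y)^u = -693/40, (nabla_X Y)^v = -1557/304

E = 25/4, F = 0, G = 3249/64 at the point
E_u = 0, E_v = 0, F_u = 0, F_v = 0, G_u = -171/8, G_v = 0
EG - F^2 = 81225/256;  g^inv = (256/81225) * [[3249/64, 0], [0, 25/4]]
first-kind symbols [ij,l] = (1/2)(d_i g_jl + d_j g_il - d_l g_ij): [uu,u] = E_u/2 = 0, [uu,v] = F_u - E_v/2 = 0, [uv,u] = E_v/2 = 0, [uv,v] = G_u/2 = -171/16, [vv,u] = F_v - G_u/2 = 171/16, [vv,v] = G_v/2 = 0
Gamma^u_ij = (G*[ij,u] - F*[ij,v])/(EG - F^2), Gamma^v_ij = (E*[ij,v] - F*[ij,u])/(EG - F^2)
Gamma_uuu = 0, Gamma_uuv = 0, Gamma_uvv = 171/100, Gamma_vuu = 0, Gamma_vuv = -4/19, Gamma_vvv = 0
X = (-9/4, 3), Y = (0, -5/2) at the point


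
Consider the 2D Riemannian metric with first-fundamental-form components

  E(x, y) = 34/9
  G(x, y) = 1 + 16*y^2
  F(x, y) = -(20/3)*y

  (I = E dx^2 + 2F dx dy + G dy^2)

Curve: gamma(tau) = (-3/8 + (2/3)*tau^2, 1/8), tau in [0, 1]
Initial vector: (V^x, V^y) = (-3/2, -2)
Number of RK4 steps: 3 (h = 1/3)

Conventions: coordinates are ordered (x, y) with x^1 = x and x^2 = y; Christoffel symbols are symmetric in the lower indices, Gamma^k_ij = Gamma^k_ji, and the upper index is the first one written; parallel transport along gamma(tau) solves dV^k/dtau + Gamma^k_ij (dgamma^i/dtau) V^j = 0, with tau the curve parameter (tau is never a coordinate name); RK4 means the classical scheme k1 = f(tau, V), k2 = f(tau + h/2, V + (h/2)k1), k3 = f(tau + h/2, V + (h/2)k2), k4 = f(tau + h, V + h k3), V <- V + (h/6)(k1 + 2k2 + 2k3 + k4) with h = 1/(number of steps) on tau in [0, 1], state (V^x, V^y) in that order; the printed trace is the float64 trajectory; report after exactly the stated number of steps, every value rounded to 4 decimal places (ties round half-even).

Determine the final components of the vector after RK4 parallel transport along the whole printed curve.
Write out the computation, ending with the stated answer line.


gamma'(tau) = ((4/3)*tau, 0); f(tau, V)^k = -Gamma^k_ij(gamma(tau)) gamma'^i(tau) V^j; h = 1/3; intermediate values shown to 6 dp
curve data and Christoffel symbols at the stage parameters:
  tau = 0.000000: gamma = (-0.375000, 0.125000), gamma' = (0.000000, 0.000000); Gamma_xxx = 0.000000, Gamma_xxy = 0.000000, Gamma_xyy = -1.655172, Gamma_yxx = 0.000000, Gamma_yxy = 0.000000, Gamma_yyy = 0.496552
  tau = 0.166667: gamma = (-0.356481, 0.125000), gamma' = (0.222222, 0.000000); Gamma_xxx = 0.000000, Gamma_xxy = 0.000000, Gamma_xyy = -1.655172, Gamma_yxx = 0.000000, Gamma_yxy = 0.000000, Gamma_yyy = 0.496552
  tau = 0.333333: gamma = (-0.300926, 0.125000), gamma' = (0.444444, 0.000000); Gamma_xxx = 0.000000, Gamma_xxy = 0.000000, Gamma_xyy = -1.655172, Gamma_yxx = 0.000000, Gamma_yxy = 0.000000, Gamma_yyy = 0.496552
  tau = 0.500000: gamma = (-0.208333, 0.125000), gamma' = (0.666667, 0.000000); Gamma_xxx = 0.000000, Gamma_xxy = 0.000000, Gamma_xyy = -1.655172, Gamma_yxx = 0.000000, Gamma_yxy = 0.000000, Gamma_yyy = 0.496552
  tau = 0.666667: gamma = (-0.078704, 0.125000), gamma' = (0.888889, 0.000000); Gamma_xxx = 0.000000, Gamma_xxy = 0.000000, Gamma_xyy = -1.655172, Gamma_yxx = 0.000000, Gamma_yxy = 0.000000, Gamma_yyy = 0.496552
  tau = 0.833333: gamma = (0.087963, 0.125000), gamma' = (1.111111, 0.000000); Gamma_xxx = 0.000000, Gamma_xxy = 0.000000, Gamma_xyy = -1.655172, Gamma_yxx = 0.000000, Gamma_yxy = 0.000000, Gamma_yyy = 0.496552
  tau = 1.000000: gamma = (0.291667, 0.125000), gamma' = (1.333333, 0.000000); Gamma_xxx = 0.000000, Gamma_xxy = 0.000000, Gamma_xyy = -1.655172, Gamma_yxx = 0.000000, Gamma_yxy = 0.000000, Gamma_yyy = 0.496552
step 0: V^x = -1.5000, V^y = -2.0000
step 1: k1 = (0.000000, 0.000000), k2 = (0.000000, 0.000000), k3 = (0.000000, 0.000000), k4 = (0.000000, 0.000000); V <- V + (h/6)(k1 + 2k2 + 2k3 + k4): V^x = -1.5000, V^y = -2.0000
step 2: k1 = (0.000000, 0.000000), k2 = (0.000000, 0.000000), k3 = (0.000000, 0.000000), k4 = (0.000000, 0.000000); V <- V + (h/6)(k1 + 2k2 + 2k3 + k4): V^x = -1.5000, V^y = -2.0000
step 3: k1 = (0.000000, 0.000000), k2 = (0.000000, 0.000000), k3 = (0.000000, 0.000000), k4 = (0.000000, 0.000000); V <- V + (h/6)(k1 + 2k2 + 2k3 + k4): V^x = -1.5000, V^y = -2.0000

Answer: V^x = -1.5000, V^y = -2.0000


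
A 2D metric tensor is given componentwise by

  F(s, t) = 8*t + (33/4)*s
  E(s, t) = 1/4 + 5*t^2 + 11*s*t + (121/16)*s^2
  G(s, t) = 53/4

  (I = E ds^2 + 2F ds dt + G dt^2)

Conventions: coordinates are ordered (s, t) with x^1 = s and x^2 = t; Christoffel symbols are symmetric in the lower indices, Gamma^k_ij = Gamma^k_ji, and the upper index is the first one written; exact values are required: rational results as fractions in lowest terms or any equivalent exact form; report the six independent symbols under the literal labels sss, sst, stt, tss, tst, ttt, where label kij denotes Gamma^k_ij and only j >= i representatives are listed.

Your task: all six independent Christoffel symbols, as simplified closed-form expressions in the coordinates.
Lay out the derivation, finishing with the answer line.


E = 1/4 + 5*t^2 + 11*s*t + (121/16)*s^2; F = 8*t + (33/4)*s; G = 53/4
Gamma^k_ij = (1/2) g^{kl} (d_i g_jl + d_j g_il - d_l g_ij), with g^inv = (1/(EG-F^2)) [[G, -F], [-F, E]]
first partials: E_s = 11*t + (121/8)*s, E_t = 10*t + 11*s, F_s = 33/4, F_t = 8, G_s = 0, G_t = 0
D = EG - F^2 = 53/16 + (9/4)*t^2 + (55/4)*s*t + (2057/64)*s^2
expanded: Gamma^s_ss = (G E_s - 2F F_s + F E_t)/(2D), Gamma^s_st = (G E_t - F G_s)/(2D), Gamma^s_tt = (2G F_t - G G_s - F G_t)/(2D), Gamma^t_ss = (2E F_s - E E_t - F E_s)/(2D), Gamma^t_st = (E G_s - F E_t)/(2D), Gamma^t_tt = (E G_t - 2F F_t + F G_s)/(2D); substitute and cancel common factors

Answer: Gamma_sss = (2904*s^2 + 5456*s*t + 2057*s + 2560*t^2 + 440*t)/(2057*s^2 + 880*s*t + 144*t^2 + 212), Gamma_sst = (4664*s + 4240*t)/(2057*s^2 + 880*s*t + 144*t^2 + 212), Gamma_stt = 6784/(2057*s^2 + 880*s*t + 144*t^2 + 212), Gamma_tss = (-2662*s^3 - 6292*s^2*t - 5280*s*t^2 - 968*s*t - 88*s - 1600*t^3 - 176*t^2 - 80*t + 132)/(2057*s^2 + 880*s*t + 144*t^2 + 212), Gamma_tst = (-2904*s^2 - 5456*s*t - 2560*t^2)/(2057*s^2 + 880*s*t + 144*t^2 + 212), Gamma_ttt = (-4224*s - 4096*t)/(2057*s^2 + 880*s*t + 144*t^2 + 212)


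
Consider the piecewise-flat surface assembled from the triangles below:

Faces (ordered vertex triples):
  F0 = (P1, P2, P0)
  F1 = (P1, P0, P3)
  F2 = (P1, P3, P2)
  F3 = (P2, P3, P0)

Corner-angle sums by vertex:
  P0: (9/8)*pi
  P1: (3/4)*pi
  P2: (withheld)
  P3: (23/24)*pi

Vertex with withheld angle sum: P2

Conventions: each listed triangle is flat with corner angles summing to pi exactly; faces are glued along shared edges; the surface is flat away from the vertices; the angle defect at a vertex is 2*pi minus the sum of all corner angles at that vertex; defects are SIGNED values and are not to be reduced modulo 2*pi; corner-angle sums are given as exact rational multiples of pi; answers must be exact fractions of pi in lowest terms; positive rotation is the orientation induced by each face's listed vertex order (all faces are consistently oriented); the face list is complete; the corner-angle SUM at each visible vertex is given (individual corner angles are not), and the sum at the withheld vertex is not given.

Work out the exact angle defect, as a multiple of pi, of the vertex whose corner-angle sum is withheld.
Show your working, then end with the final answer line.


V = 4, E = 6, F = 4; chi = V - E + F = 2
Gauss-Bonnet: total defect = 2*pi*chi = 4*pi; visible defects sum to (19/6)*pi

Answer: defect(P2) = (5/6)*pi


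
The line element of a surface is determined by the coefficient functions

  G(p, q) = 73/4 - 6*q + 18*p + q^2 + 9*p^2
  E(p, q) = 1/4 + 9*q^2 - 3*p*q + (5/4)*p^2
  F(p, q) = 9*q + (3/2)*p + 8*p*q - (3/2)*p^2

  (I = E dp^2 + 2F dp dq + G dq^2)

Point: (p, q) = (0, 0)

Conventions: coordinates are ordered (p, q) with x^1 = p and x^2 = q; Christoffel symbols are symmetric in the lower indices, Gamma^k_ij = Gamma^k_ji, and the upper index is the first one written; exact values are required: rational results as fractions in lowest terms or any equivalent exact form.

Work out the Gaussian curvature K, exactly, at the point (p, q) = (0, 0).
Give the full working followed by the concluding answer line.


E = 1/4, F = 0, G = 73/4, EG - F^2 = 73/16 at the point
E_p = 0, E_q = 0, F_p = 3/2, F_q = 9, G_p = 18, G_q = -6
E_qq = 18, F_pq = 8, G_pp = 18
Evaluate Brioschi's two determinant matrices M1, M2 and divide by (EG - F^2)^2.
M1 = [[-E_qq/2 + F_pq - G_pp/2, E_p/2, F_p - E_q/2], [F_q - G_p/2, E, F], [G_q/2, F, G]] = [[-10, 0, 3/2], [0, 1/4, 0], [-3, 0, 73/4]]; det M1 = -89/2
M2 = [[0, E_q/2, G_p/2], [E_q/2, E, F], [G_p/2, F, G]] = [[0, 0, 9], [0, 1/4, 0], [9, 0, 73/4]]; det M2 = -81/4
det M1 - det M2 = -97/4; K = -97/4 / (73/16)^2 = -6208/5329

Answer: K = -6208/5329


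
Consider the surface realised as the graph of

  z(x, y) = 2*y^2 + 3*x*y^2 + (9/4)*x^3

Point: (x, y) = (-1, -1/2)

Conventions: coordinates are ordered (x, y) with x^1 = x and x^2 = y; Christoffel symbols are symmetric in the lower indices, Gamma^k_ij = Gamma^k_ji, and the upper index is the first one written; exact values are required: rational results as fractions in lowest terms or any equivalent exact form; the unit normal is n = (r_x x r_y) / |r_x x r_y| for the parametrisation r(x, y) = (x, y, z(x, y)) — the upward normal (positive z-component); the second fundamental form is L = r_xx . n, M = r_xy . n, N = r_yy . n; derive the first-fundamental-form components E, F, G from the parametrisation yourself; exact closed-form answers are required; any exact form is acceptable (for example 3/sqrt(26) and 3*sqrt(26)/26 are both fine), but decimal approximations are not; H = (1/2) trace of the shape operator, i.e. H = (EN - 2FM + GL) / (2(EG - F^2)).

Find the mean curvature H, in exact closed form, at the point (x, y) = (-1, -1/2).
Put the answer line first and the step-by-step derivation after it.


Answer: H = -386*sqrt(233)/54289

z_x = 15/2, z_y = 1, z_xx = -27/2, z_xy = -3, z_yy = -2
E = 229/4, F = 15/2, G = 2; answer radicand W^2 = 233/4
unnormalised second-form numerators: l = -27/2, m = -3, n = -2; L = l/sqrt(233/4), and similarly M = m/sqrt(W^2), N = n/sqrt(W^2)
H = (E*n - 2*F*m + G*l) / (2*(EG - F^2)*sqrt(W^2)); E*n - 2*F*m + G*l = -193/2, EG - F^2 = 233/4, so H = (-193/233)/sqrt(233/4)


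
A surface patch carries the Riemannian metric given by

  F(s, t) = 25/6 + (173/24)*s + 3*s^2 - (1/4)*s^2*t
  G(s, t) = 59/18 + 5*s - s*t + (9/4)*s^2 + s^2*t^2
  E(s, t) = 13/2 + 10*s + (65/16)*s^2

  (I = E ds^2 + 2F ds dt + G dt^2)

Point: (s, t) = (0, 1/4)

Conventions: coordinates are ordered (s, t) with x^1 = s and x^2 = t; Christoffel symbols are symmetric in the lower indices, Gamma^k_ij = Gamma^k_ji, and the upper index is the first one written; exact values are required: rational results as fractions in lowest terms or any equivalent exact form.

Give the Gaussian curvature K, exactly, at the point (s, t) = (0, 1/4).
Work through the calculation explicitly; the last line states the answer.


E = 13/2, F = 25/6, G = 59/18, EG - F^2 = 71/18 at the point
E_s = 10, E_t = 0, F_s = 173/24, F_t = 0, G_s = 19/4, G_t = 0
E_tt = 0, F_st = 0, G_ss = 37/8
Evaluate Brioschi's two determinant matrices M1, M2 and divide by (EG - F^2)^2.
M1 = [[-E_tt/2 + F_st - G_ss/2, E_s/2, F_s - E_t/2], [F_t - G_s/2, E, F], [G_t/2, F, G]] = [[-37/16, 5, 173/24], [-19/8, 13/2, 25/6], [0, 25/6, 59/18]]; det M1 = -47843/1152
M2 = [[0, E_t/2, G_s/2], [E_t/2, E, F], [G_s/2, F, G]] = [[0, 0, 19/8], [0, 13/2, 25/6], [19/8, 25/6, 59/18]]; det M2 = -4693/128
det M1 - det M2 = -2803/576; K = -2803/576 / (71/18)^2 = -25227/80656

Answer: K = -25227/80656


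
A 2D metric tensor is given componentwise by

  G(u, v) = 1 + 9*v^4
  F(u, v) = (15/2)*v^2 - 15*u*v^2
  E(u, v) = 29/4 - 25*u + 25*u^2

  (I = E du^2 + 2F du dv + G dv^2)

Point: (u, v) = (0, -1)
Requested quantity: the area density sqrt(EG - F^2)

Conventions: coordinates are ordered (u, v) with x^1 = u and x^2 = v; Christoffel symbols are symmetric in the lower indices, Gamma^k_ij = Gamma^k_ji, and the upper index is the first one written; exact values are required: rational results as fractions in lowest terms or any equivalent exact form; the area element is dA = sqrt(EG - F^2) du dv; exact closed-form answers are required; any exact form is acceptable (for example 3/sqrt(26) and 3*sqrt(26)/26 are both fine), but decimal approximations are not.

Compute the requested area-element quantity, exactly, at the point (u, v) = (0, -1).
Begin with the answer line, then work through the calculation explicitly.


Answer: sqrt(EG - F^2) = sqrt(65)/2

E = 29/4, F = 15/2, G = 10; EG - F^2 = 65/4


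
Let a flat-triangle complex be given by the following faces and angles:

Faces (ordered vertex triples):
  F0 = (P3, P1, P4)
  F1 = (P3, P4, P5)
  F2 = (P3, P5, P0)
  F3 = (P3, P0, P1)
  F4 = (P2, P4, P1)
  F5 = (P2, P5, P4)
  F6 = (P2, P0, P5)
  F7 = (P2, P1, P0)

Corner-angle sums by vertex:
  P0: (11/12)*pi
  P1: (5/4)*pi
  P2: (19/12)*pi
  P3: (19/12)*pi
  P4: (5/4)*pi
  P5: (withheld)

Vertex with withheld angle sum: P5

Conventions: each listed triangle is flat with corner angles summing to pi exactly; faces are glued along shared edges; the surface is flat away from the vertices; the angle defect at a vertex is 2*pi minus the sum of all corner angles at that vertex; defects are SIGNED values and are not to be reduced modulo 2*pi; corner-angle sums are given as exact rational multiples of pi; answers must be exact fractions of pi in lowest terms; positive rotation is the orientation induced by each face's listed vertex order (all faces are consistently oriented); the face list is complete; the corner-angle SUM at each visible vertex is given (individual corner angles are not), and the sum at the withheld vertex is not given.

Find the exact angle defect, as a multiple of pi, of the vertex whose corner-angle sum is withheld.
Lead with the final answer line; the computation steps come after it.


Answer: defect(P5) = (7/12)*pi

V = 6, E = 12, F = 8; chi = V - E + F = 2
Gauss-Bonnet: total defect = 2*pi*chi = 4*pi; visible defects sum to (41/12)*pi


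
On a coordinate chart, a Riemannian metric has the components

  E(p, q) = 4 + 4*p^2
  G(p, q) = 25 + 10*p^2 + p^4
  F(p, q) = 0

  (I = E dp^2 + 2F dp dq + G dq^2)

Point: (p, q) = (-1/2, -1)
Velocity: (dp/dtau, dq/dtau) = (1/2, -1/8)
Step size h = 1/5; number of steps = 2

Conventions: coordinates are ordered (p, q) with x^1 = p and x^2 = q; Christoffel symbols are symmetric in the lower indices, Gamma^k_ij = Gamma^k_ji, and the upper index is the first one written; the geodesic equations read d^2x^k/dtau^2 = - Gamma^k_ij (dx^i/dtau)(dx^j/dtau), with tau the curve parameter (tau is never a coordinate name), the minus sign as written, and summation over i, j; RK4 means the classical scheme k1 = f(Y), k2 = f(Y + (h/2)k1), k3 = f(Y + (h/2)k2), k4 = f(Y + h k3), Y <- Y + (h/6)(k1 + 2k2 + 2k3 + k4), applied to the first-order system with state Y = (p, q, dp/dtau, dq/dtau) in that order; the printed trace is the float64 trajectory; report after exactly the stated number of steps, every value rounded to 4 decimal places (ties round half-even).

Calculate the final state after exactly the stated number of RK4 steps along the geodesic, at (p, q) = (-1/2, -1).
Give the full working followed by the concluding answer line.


f(Y) = (dp/dtau, dq/dtau, -Gamma^p_ij Y'^i Y'^j, -Gamma^q_ij Y'^i Y'^j) with the Gammas evaluated at the stage position; h = 0.200000; intermediate values shown to 6 dp
step 0: p = -0.5000, q = -1.0000, dp/dtau = 0.5000, dq/dtau = -0.1250
step 1:
  k1: at (p, q) = (-0.500000, -1.000000), (dp/dtau, dq/dtau) = (0.500000, -0.125000); Gamma_ppp = -0.400000, Gamma_ppq = 0.000000, Gamma_pqq = 1.050000, Gamma_qpp = 0.000000, Gamma_qpq = -0.190476, Gamma_qqq = 0.000000; k1 = (0.500000, -0.125000, 0.083594, -0.023810)
  k2: at (p, q) = (-0.450000, -1.012500), (dp/dtau, dq/dtau) = (0.508359, -0.127381); Gamma_ppp = -0.374220, Gamma_ppq = 0.000000, Gamma_pqq = 0.973441, Gamma_qpp = 0.000000, Gamma_qpq = -0.172994, Gamma_qqq = 0.000000; k2 = (0.508359, -0.127381, 0.080915, -0.022405)
  k3: at (p, q) = (-0.449164, -1.012738), (dp/dtau, dq/dtau) = (0.508091, -0.127240); Gamma_ppp = -0.373759, Gamma_ppq = 0.000000, Gamma_pqq = 0.972100, Gamma_qpp = 0.000000, Gamma_qpq = -0.172697, Gamma_qqq = 0.000000; k3 = (0.508091, -0.127240, 0.080750, -0.022330)
  k4: at (p, q) = (-0.398382, -1.025448), (dp/dtau, dq/dtau) = (0.516150, -0.129466); Gamma_ppp = -0.343815, Gamma_ppq = 0.000000, Gamma_pqq = 0.886822, Gamma_qpp = 0.000000, Gamma_qpq = -0.154450, Gamma_qqq = 0.000000; k4 = (0.516150, -0.129466, 0.076732, -0.020642)
  Y <- Y + (h/6)(k1 + 2k2 + 2k3 + k4): p = -0.3984, q = -1.0255, dp/dtau = 0.5161, dq/dtau = -0.1295
step 2:
  k1: at (p, q) = (-0.398365, -1.025457), (dp/dtau, dq/dtau) = (0.516122, -0.129464); Gamma_ppp = -0.343805, Gamma_ppq = 0.000000, Gamma_pqq = 0.886792, Gamma_qpp = 0.000000, Gamma_qpq = -0.154444, Gamma_qqq = 0.000000; k1 = (0.516122, -0.129464, 0.076720, -0.020640)
  k2: at (p, q) = (-0.346753, -1.038403), (dp/dtau, dq/dtau) = (0.523794, -0.131528); Gamma_ppp = -0.309535, Gamma_ppq = 0.000000, Gamma_pqq = 0.792446, Gamma_qpp = 0.000000, Gamma_qpq = -0.135444, Gamma_qqq = 0.000000; k2 = (0.523794, -0.131528, 0.071215, -0.018662)
  k3: at (p, q) = (-0.345986, -1.038610), (dp/dtau, dq/dtau) = (0.523243, -0.131330); Gamma_ppp = -0.308997, Gamma_ppq = 0.000000, Gamma_pqq = 0.790986, Gamma_qpp = 0.000000, Gamma_qpq = -0.135158, Gamma_qqq = 0.000000; k3 = (0.523243, -0.131330, 0.070956, -0.018576)
  k4: at (p, q) = (-0.293716, -1.051723), (dp/dtau, dq/dtau) = (0.530313, -0.133179); Gamma_ppp = -0.270390, Gamma_ppq = 0.000000, Gamma_pqq = 0.687638, Gamma_qpp = 0.000000, Gamma_qpq = -0.115494, Gamma_qqq = 0.000000; k4 = (0.530313, -0.133179, 0.063846, -0.016314)
  Y <- Y + (h/6)(k1 + 2k2 + 2k3 + k4): p = -0.2937, q = -1.0517, dp/dtau = 0.5303, dq/dtau = -0.1332

Answer: p = -0.2937, q = -1.0517, dp/dtau = 0.5303, dq/dtau = -0.1332


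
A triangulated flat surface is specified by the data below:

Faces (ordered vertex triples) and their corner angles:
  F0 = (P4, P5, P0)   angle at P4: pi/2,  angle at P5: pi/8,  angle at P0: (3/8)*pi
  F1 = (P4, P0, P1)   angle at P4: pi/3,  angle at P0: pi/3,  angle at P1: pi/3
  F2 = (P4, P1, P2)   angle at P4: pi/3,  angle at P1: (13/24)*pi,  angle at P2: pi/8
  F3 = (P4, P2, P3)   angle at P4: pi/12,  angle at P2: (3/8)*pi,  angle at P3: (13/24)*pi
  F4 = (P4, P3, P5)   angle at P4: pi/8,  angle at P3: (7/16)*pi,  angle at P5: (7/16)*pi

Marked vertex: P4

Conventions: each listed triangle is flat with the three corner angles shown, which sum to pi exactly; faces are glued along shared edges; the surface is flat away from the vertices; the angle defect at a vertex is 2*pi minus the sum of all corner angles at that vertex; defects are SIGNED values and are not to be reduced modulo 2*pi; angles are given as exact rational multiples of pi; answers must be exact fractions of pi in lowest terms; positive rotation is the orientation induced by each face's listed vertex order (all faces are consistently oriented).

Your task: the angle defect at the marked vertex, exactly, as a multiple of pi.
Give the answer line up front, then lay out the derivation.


Answer: defect(P4) = (5/8)*pi

Sum of corner angles at P4: (11/8)*pi
defect = 2*pi - (11/8)*pi


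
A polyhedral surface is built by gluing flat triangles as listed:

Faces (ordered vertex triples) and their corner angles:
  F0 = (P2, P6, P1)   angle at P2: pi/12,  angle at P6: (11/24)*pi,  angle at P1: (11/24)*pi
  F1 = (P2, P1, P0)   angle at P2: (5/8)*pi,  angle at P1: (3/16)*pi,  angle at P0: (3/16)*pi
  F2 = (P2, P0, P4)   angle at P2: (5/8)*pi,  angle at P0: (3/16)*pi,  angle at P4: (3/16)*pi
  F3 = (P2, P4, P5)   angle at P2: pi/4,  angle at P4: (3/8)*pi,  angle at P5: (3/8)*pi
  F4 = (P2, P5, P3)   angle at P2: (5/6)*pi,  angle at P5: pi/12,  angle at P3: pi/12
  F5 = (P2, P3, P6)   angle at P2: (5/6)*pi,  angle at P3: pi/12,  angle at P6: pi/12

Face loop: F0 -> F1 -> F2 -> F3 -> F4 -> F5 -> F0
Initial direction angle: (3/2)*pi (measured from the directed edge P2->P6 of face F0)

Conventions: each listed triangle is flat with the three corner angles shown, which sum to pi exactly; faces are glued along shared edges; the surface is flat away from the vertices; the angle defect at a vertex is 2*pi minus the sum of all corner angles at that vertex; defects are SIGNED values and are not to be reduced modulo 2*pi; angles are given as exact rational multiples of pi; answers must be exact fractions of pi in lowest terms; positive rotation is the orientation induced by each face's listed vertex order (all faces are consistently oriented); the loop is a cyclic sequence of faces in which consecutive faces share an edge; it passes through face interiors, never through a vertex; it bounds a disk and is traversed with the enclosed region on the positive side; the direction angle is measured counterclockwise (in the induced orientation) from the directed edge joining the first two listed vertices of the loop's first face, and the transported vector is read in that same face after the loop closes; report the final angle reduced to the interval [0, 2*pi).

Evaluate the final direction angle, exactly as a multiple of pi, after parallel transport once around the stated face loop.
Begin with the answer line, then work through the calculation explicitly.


Answer: final direction angle = pi/4

enclosed vertex P2: corner angles sum to (13/4)*pi, defect = 2*pi - (13/4)*pi = (-5/4)*pi
transport around the loop rotates by the sum of enclosed defects; add to the initial angle mod 2*pi
final angle = (3/2)*pi - (5/4)*pi = pi/4 (mod 2*pi)


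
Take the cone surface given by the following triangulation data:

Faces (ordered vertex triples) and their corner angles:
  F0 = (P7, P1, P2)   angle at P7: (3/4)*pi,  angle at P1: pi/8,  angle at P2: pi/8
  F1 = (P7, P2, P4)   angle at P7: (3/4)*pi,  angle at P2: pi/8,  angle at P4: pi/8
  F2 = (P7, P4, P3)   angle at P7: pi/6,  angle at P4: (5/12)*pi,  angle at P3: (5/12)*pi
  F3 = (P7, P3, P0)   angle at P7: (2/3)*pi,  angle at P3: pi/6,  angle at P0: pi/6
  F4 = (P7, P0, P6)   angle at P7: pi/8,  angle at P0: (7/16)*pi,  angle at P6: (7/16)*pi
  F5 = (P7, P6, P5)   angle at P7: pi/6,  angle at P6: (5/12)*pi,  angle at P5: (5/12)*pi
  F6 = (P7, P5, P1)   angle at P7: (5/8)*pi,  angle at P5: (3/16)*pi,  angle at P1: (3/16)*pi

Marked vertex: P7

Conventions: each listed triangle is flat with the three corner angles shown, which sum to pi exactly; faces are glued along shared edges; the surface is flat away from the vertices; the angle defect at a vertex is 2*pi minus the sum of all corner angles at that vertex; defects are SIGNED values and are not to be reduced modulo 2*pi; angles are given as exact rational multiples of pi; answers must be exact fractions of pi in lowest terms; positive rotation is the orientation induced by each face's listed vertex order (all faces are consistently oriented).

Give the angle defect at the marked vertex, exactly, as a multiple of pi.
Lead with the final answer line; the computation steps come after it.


Answer: defect(P7) = (-5/4)*pi

Sum of corner angles at P7: (13/4)*pi
defect = 2*pi - (13/4)*pi


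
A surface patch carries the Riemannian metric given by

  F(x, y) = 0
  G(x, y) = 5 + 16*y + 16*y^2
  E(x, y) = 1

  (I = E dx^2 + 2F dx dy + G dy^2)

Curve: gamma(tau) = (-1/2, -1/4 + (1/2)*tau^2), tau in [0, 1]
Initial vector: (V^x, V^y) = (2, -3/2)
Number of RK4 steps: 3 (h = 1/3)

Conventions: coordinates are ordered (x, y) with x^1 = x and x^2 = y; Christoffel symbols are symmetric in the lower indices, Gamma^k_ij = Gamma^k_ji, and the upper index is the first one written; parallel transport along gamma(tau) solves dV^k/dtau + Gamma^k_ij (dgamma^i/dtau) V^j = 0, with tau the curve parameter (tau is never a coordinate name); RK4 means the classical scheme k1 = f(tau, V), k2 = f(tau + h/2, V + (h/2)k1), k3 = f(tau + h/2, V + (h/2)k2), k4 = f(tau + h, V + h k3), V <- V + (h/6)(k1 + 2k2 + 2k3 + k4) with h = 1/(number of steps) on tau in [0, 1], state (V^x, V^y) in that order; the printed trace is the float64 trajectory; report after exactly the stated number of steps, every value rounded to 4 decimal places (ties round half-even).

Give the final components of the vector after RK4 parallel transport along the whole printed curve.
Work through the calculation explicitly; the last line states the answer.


gamma'(tau) = (0, tau); f(tau, V)^k = -Gamma^k_ij(gamma(tau)) gamma'^i(tau) V^j; h = 1/3; intermediate values shown to 6 dp
curve data and Christoffel symbols at the stage parameters:
  tau = 0.000000: gamma = (-0.500000, -0.250000), gamma' = (0.000000, 0.000000); Gamma_xxx = 0.000000, Gamma_xxy = 0.000000, Gamma_xyy = 0.000000, Gamma_yxx = 0.000000, Gamma_yxy = 0.000000, Gamma_yyy = 2.000000
  tau = 0.166667: gamma = (-0.500000, -0.236111), gamma' = (0.000000, 0.166667); Gamma_xxx = 0.000000, Gamma_xxy = 0.000000, Gamma_xyy = 0.000000, Gamma_yxx = 0.000000, Gamma_yxy = 0.000000, Gamma_yyy = 1.997080
  tau = 0.333333: gamma = (-0.500000, -0.194444), gamma' = (0.000000, 0.333333); Gamma_xxx = 0.000000, Gamma_xxy = 0.000000, Gamma_xyy = 0.000000, Gamma_yxx = 0.000000, Gamma_yxy = 0.000000, Gamma_yyy = 1.960396
  tau = 0.500000: gamma = (-0.500000, -0.125000), gamma' = (0.000000, 0.500000); Gamma_xxx = 0.000000, Gamma_xxy = 0.000000, Gamma_xyy = 0.000000, Gamma_yxx = 0.000000, Gamma_yxy = 0.000000, Gamma_yyy = 1.846154
  tau = 0.666667: gamma = (-0.500000, -0.027778), gamma' = (0.000000, 0.666667); Gamma_xxx = 0.000000, Gamma_xxy = 0.000000, Gamma_xyy = 0.000000, Gamma_yxx = 0.000000, Gamma_yxy = 0.000000, Gamma_yyy = 1.654054
  tau = 0.833333: gamma = (-0.500000, 0.097222), gamma' = (0.000000, 0.833333); Gamma_xxx = 0.000000, Gamma_xxy = 0.000000, Gamma_xyy = 0.000000, Gamma_yxx = 0.000000, Gamma_yxy = 0.000000, Gamma_yyy = 1.424758
  tau = 1.000000: gamma = (-0.500000, 0.250000), gamma' = (0.000000, 1.000000); Gamma_xxx = 0.000000, Gamma_xxy = 0.000000, Gamma_xyy = 0.000000, Gamma_yxx = 0.000000, Gamma_yxy = 0.000000, Gamma_yyy = 1.200000
step 0: V^x = 2.0000, V^y = -1.5000
step 1: k1 = (0.000000, 0.000000), k2 = (0.000000, 0.499270), k3 = (0.000000, 0.471573), k4 = (0.000000, 0.877479); V <- V + (h/6)(k1 + 2k2 + 2k3 + k4): V^x = 2.0000, V^y = -1.3434
step 2: k1 = (0.000000, 0.877852), k2 = (0.000000, 1.104989), k3 = (0.000000, 1.070045), k4 = (0.000000, 1.088035); V <- V + (h/6)(k1 + 2k2 + 2k3 + k4): V^x = 2.0000, V^y = -0.9925
step 3: k1 = (0.000000, 1.094425), k2 = (0.000000, 0.961818), k3 = (0.000000, 0.988059), k4 = (0.000000, 0.795769); V <- V + (h/6)(k1 + 2k2 + 2k3 + k4): V^x = 2.0000, V^y = -0.6708

Answer: V^x = 2.0000, V^y = -0.6708


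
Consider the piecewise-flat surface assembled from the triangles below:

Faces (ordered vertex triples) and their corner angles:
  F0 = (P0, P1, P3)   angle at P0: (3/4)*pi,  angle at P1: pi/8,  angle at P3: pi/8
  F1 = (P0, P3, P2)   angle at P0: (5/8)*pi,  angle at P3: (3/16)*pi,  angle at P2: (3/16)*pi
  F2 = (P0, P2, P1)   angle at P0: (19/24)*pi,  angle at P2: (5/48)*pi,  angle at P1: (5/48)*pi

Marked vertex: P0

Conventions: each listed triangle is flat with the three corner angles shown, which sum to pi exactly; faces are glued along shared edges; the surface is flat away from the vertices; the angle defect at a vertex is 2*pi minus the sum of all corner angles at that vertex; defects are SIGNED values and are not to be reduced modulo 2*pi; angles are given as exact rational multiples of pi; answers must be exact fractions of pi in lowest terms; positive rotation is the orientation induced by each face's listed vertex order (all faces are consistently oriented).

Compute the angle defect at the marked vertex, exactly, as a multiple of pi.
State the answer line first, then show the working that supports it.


Answer: defect(P0) = -pi/6

Sum of corner angles at P0: (13/6)*pi
defect = 2*pi - (13/6)*pi


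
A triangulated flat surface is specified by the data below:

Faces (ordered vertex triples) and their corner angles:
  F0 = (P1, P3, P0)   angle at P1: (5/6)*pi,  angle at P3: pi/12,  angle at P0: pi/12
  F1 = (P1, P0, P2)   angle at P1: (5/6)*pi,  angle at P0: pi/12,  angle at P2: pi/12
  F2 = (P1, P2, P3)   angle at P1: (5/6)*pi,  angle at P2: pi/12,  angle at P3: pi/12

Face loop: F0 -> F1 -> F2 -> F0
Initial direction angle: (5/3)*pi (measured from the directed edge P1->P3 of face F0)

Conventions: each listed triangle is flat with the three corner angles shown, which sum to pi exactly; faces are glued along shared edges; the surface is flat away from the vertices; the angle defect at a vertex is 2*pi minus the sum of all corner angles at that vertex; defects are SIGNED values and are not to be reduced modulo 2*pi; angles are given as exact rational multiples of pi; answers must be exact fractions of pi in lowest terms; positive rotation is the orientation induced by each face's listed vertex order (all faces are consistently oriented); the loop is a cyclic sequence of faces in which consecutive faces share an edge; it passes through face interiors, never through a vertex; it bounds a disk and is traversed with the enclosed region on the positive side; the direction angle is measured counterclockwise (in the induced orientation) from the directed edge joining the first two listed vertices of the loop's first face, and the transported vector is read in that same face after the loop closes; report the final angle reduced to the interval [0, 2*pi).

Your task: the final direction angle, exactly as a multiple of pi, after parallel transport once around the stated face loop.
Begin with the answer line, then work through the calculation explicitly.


Answer: final direction angle = (7/6)*pi

enclosed vertex P1: corner angles sum to (5/2)*pi, defect = 2*pi - (5/2)*pi = -pi/2
adding the enclosed defects to the starting angle (mod 2*pi, induced orientation) gives the holonomy
final angle = (5/3)*pi - pi/2 = (7/6)*pi (mod 2*pi)


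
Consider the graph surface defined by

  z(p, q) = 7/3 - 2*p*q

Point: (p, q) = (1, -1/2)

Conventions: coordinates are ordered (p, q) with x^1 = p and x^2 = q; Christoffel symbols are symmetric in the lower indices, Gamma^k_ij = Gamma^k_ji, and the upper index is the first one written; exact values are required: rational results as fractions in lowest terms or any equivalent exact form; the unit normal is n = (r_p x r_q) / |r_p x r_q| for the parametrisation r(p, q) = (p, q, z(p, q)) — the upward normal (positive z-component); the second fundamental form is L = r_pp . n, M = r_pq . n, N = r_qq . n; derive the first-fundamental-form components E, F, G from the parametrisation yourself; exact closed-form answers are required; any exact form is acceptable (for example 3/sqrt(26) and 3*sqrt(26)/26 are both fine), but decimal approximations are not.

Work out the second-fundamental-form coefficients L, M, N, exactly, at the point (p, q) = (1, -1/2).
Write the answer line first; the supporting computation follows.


Answer: L = 0, M = -sqrt(6)/3, N = 0

z_p = 1, z_q = -2, z_pp = 0, z_pq = -2, z_qq = 0
E = 2, F = -2, G = 5; answer radicand W^2 = 6
unnormalised second-form numerators: l = 0, m = -2, n = 0; L = l/sqrt(6), and similarly M = m/sqrt(W^2), N = n/sqrt(W^2)


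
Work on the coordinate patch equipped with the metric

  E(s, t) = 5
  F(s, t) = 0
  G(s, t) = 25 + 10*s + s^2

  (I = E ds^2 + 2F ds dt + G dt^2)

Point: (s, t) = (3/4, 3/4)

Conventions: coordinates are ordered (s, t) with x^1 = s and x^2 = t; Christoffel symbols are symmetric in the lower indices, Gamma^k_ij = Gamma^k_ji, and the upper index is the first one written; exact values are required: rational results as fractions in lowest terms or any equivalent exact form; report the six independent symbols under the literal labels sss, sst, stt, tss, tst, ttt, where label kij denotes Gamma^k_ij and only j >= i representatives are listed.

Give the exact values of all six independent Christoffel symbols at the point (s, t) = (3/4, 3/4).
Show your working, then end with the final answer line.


E = 5, F = 0, G = 529/16 at the point
E_s = 0, E_t = 0, F_s = 0, F_t = 0, G_s = 23/2, G_t = 0
EG - F^2 = 2645/16;  g^inv = (16/2645) * [[529/16, 0], [0, 5]]
first-kind symbols [ij,l] = (1/2)(d_i g_jl + d_j g_il - d_l g_ij): [ss,s] = E_s/2 = 0, [ss,t] = F_s - E_t/2 = 0, [st,s] = E_t/2 = 0, [st,t] = G_s/2 = 23/4, [tt,s] = F_t - G_s/2 = -23/4, [tt,t] = G_t/2 = 0
Gamma^s_ij = (G*[ij,s] - F*[ij,t])/(EG - F^2), Gamma^t_ij = (E*[ij,t] - F*[ij,s])/(EG - F^2)

Answer: Gamma_sss = 0, Gamma_sst = 0, Gamma_stt = -23/20, Gamma_tss = 0, Gamma_tst = 4/23, Gamma_ttt = 0


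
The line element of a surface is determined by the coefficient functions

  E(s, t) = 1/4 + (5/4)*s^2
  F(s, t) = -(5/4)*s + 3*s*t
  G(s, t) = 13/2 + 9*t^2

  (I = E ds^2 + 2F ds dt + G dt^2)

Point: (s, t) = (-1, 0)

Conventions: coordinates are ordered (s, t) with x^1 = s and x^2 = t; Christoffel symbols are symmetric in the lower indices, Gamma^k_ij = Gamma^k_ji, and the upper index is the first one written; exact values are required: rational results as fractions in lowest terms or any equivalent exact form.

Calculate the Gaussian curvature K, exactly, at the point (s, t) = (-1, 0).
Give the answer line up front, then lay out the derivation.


Answer: K = 1248/17161

E = 3/2, F = 5/4, G = 13/2, EG - F^2 = 131/16 at the point
E_s = -5/2, E_t = 0, F_s = -5/4, F_t = -3, G_s = 0, G_t = 0
E_tt = 0, F_st = 3, G_ss = 0
By Brioschi, K is (det M1 - det M2) divided by (EG - F^2) squared.
M1 = [[-E_tt/2 + F_st - G_ss/2, E_s/2, F_s - E_t/2], [F_t - G_s/2, E, F], [G_t/2, F, G]] = [[3, -5/4, -5/4], [-3, 3/2, 5/4], [0, 5/4, 13/2]]; det M1 = 39/8
M2 = [[0, E_t/2, G_s/2], [E_t/2, E, F], [G_s/2, F, G]] = [[0, 0, 0], [0, 3/2, 5/4], [0, 5/4, 13/2]]; det M2 = 0
det M1 - det M2 = 39/8; K = 39/8 / (131/16)^2 = 1248/17161


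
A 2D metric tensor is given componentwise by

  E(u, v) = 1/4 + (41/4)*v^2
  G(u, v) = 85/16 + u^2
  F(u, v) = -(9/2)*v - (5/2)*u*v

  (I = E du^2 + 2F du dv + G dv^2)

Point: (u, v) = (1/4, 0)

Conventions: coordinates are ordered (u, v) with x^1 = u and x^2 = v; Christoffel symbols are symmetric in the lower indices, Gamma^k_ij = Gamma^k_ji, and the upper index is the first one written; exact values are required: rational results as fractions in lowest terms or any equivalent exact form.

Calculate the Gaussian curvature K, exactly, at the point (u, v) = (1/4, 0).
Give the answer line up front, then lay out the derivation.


Answer: K = -18904/1849

E = 1/4, F = 0, G = 43/8, EG - F^2 = 43/32 at the point
E_u = 0, E_v = 0, F_u = 0, F_v = -41/8, G_u = 1/2, G_v = 0
E_vv = 41/2, F_uv = -5/2, G_uu = 2
The intrinsic route: Brioschi's K = (det M1 - det M2)/(EG - F^2)^2.
M1 = [[-E_vv/2 + F_uv - G_uu/2, E_u/2, F_u - E_v/2], [F_v - G_u/2, E, F], [G_v/2, F, G]] = [[-55/4, 0, 0], [-43/8, 1/4, 0], [0, 0, 43/8]]; det M1 = -2365/128
M2 = [[0, E_v/2, G_u/2], [E_v/2, E, F], [G_u/2, F, G]] = [[0, 0, 1/4], [0, 1/4, 0], [1/4, 0, 43/8]]; det M2 = -1/64
det M1 - det M2 = -2363/128; K = -2363/128 / (43/32)^2 = -18904/1849


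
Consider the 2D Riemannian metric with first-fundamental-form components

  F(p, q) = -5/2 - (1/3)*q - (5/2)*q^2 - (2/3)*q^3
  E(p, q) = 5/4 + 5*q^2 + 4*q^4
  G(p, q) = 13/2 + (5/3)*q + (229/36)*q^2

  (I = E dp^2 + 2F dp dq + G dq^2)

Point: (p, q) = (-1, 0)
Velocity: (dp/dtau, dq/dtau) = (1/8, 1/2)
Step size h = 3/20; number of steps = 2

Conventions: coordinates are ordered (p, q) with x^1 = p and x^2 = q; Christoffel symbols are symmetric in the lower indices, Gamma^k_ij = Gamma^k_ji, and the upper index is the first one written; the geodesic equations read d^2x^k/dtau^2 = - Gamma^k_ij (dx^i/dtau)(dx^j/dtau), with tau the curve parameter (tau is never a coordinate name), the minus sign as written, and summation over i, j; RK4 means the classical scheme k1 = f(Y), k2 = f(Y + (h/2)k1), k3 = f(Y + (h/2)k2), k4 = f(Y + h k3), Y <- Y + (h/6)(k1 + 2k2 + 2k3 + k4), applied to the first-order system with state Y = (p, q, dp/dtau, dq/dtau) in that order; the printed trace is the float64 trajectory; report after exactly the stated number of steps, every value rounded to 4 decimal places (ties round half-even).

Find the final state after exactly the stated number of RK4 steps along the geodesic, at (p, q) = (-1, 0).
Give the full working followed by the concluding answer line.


f(Y) = (dp/dtau, dq/dtau, -Gamma^p_ij Y'^i Y'^j, -Gamma^q_ij Y'^i Y'^j) with the Gammas evaluated at the stage position; h = 0.150000; intermediate values shown to 6 dp
step 0: p = -1.0000, q = 0.0000, dp/dtau = 0.1250, dq/dtau = 0.5000
step 1:
  k1: at (p, q) = (-1.000000, 0.000000), (dp/dtau, dq/dtau) = (0.125000, 0.500000); Gamma_ppp = 0.000000, Gamma_ppq = 0.000000, Gamma_pqq = -0.044444, Gamma_qpp = 0.000000, Gamma_qpq = 0.000000, Gamma_qqq = 0.111111; k1 = (0.125000, 0.500000, 0.011111, -0.027778)
  k2: at (p, q) = (-0.990625, 0.037500), (dp/dtau, dq/dtau) = (0.125833, 0.497917); Gamma_ppp = -0.244978, Gamma_ppq = 0.639837, Gamma_pqq = -0.385595, Gamma_qpp = -0.122393, Gamma_qpq = 0.244978, Gamma_qqq = 0.015476; k2 = (0.125833, 0.497917, 0.019299, -0.032597)
  k3: at (p, q) = (-0.990563, 0.037344), (dp/dtau, dq/dtau) = (0.126447, 0.497555); Gamma_ppp = -0.243995, Gamma_ppq = 0.637257, Gamma_pqq = -0.384184, Gamma_qpp = -0.121900, Gamma_qpq = 0.243995, Gamma_qqq = 0.015870; k3 = (0.126447, 0.497555, 0.018825, -0.032682)
  k4: at (p, q) = (-0.981033, 0.074633), (dp/dtau, dq/dtau) = (0.127824, 0.495098); Gamma_ppp = -0.463116, Gamma_ppq = 1.214720, Gamma_pqq = -0.706354, Gamma_qpp = -0.233097, Gamma_qpq = 0.463116, Gamma_qqq = -0.072886; k4 = (0.127824, 0.495098, 0.026962, -0.036942)
  Y <- Y + (h/6)(k1 + 2k2 + 2k3 + k4): p = -0.9811, q = 0.0747, dp/dtau = 0.1279, dq/dtau = 0.4951
step 2:
  k1: at (p, q) = (-0.981065, 0.074651), (dp/dtau, dq/dtau) = (0.127858, 0.495118); Gamma_ppp = -0.463212, Gamma_ppq = 1.214974, Gamma_pqq = -0.706498, Gamma_qpp = -0.233146, Gamma_qpq = 0.463212, Gamma_qqq = -0.072924; k1 = (0.127858, 0.495118, 0.026937, -0.036959)
  k2: at (p, q) = (-0.971476, 0.111785), (dp/dtau, dq/dtau) = (0.129878, 0.492346); Gamma_ppp = -0.641848, Gamma_ppq = 1.690106, Gamma_pqq = -0.980483, Gamma_qpp = -0.328015, Gamma_qpq = 0.641848, Gamma_qqq = -0.144089; k2 = (0.129878, 0.492346, 0.032353, -0.041625)
  k3: at (p, q) = (-0.971324, 0.111577), (dp/dtau, dq/dtau) = (0.130284, 0.491996); Gamma_ppp = -0.640972, Gamma_ppq = 1.687764, Gamma_pqq = -0.979115, Gamma_qpp = -0.327533, Gamma_qpq = 0.640972, Gamma_qqq = -0.143751; k3 = (0.130284, 0.491996, 0.031515, -0.041816)
  k4: at (p, q) = (-0.961523, 0.148450), (dp/dtau, dq/dtau) = (0.132585, 0.488846); Gamma_ppp = -0.774407, Gamma_ppq = 2.046144, Gamma_pqq = -1.189927, Gamma_qpp = -0.404657, Gamma_qpq = 0.774407, Gamma_qqq = -0.192260; k4 = (0.132585, 0.488846, 0.032734, -0.047327)
  Y <- Y + (h/6)(k1 + 2k2 + 2k3 + k4): p = -0.9615, q = 0.1485, dp/dtau = 0.1325, dq/dtau = 0.4888

Answer: p = -0.9615, q = 0.1485, dp/dtau = 0.1325, dq/dtau = 0.4888


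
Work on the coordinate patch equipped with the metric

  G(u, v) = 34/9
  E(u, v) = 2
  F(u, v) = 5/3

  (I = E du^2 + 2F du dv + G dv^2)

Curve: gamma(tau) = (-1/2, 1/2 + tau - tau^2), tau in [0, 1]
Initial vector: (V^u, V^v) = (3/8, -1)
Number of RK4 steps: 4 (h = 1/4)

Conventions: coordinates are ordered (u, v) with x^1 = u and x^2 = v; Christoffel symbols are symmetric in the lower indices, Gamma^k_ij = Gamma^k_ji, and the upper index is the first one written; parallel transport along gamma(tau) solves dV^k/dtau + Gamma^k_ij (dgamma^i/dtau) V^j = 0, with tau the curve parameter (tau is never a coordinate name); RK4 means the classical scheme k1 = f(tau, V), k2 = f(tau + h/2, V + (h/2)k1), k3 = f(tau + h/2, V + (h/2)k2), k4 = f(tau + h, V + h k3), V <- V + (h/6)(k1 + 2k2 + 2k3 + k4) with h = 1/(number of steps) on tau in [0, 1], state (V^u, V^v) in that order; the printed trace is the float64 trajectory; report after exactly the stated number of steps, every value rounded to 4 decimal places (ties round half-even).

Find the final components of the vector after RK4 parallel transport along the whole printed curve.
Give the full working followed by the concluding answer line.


gamma'(tau) = (0, 1 - 2*tau); f(tau, V)^k = -Gamma^k_ij(gamma(tau)) gamma'^i(tau) V^j; h = 1/4; intermediate values shown to 6 dp
curve data and Christoffel symbols at the stage parameters:
  tau = 0.000000: gamma = (-0.500000, 0.500000), gamma' = (0.000000, 1.000000); Gamma_uuu = 0.000000, Gamma_uuv = 0.000000, Gamma_uvv = 0.000000, Gamma_vuu = 0.000000, Gamma_vuv = 0.000000, Gamma_vvv = 0.000000
  tau = 0.125000: gamma = (-0.500000, 0.609375), gamma' = (0.000000, 0.750000); Gamma_uuu = 0.000000, Gamma_uuv = 0.000000, Gamma_uvv = 0.000000, Gamma_vuu = 0.000000, Gamma_vuv = 0.000000, Gamma_vvv = 0.000000
  tau = 0.250000: gamma = (-0.500000, 0.687500), gamma' = (0.000000, 0.500000); Gamma_uuu = 0.000000, Gamma_uuv = 0.000000, Gamma_uvv = 0.000000, Gamma_vuu = 0.000000, Gamma_vuv = 0.000000, Gamma_vvv = 0.000000
  tau = 0.375000: gamma = (-0.500000, 0.734375), gamma' = (0.000000, 0.250000); Gamma_uuu = 0.000000, Gamma_uuv = 0.000000, Gamma_uvv = 0.000000, Gamma_vuu = 0.000000, Gamma_vuv = 0.000000, Gamma_vvv = 0.000000
  tau = 0.500000: gamma = (-0.500000, 0.750000), gamma' = (0.000000, 0.000000); Gamma_uuu = 0.000000, Gamma_uuv = 0.000000, Gamma_uvv = 0.000000, Gamma_vuu = 0.000000, Gamma_vuv = 0.000000, Gamma_vvv = 0.000000
  tau = 0.625000: gamma = (-0.500000, 0.734375), gamma' = (0.000000, -0.250000); Gamma_uuu = 0.000000, Gamma_uuv = 0.000000, Gamma_uvv = 0.000000, Gamma_vuu = 0.000000, Gamma_vuv = 0.000000, Gamma_vvv = 0.000000
  tau = 0.750000: gamma = (-0.500000, 0.687500), gamma' = (0.000000, -0.500000); Gamma_uuu = 0.000000, Gamma_uuv = 0.000000, Gamma_uvv = 0.000000, Gamma_vuu = 0.000000, Gamma_vuv = 0.000000, Gamma_vvv = 0.000000
  tau = 0.875000: gamma = (-0.500000, 0.609375), gamma' = (0.000000, -0.750000); Gamma_uuu = 0.000000, Gamma_uuv = 0.000000, Gamma_uvv = 0.000000, Gamma_vuu = 0.000000, Gamma_vuv = 0.000000, Gamma_vvv = 0.000000
  tau = 1.000000: gamma = (-0.500000, 0.500000), gamma' = (0.000000, -1.000000); Gamma_uuu = 0.000000, Gamma_uuv = 0.000000, Gamma_uvv = 0.000000, Gamma_vuu = 0.000000, Gamma_vuv = 0.000000, Gamma_vvv = 0.000000
step 0: V^u = 0.3750, V^v = -1.0000
step 1: k1 = (0.000000, 0.000000), k2 = (0.000000, 0.000000), k3 = (0.000000, 0.000000), k4 = (0.000000, 0.000000); V <- V + (h/6)(k1 + 2k2 + 2k3 + k4): V^u = 0.3750, V^v = -1.0000
step 2: k1 = (0.000000, 0.000000), k2 = (0.000000, 0.000000), k3 = (0.000000, 0.000000), k4 = (0.000000, 0.000000); V <- V + (h/6)(k1 + 2k2 + 2k3 + k4): V^u = 0.3750, V^v = -1.0000
step 3: k1 = (0.000000, 0.000000), k2 = (0.000000, 0.000000), k3 = (0.000000, 0.000000), k4 = (0.000000, 0.000000); V <- V + (h/6)(k1 + 2k2 + 2k3 + k4): V^u = 0.3750, V^v = -1.0000
step 4: k1 = (0.000000, 0.000000), k2 = (0.000000, 0.000000), k3 = (0.000000, 0.000000), k4 = (0.000000, 0.000000); V <- V + (h/6)(k1 + 2k2 + 2k3 + k4): V^u = 0.3750, V^v = -1.0000

Answer: V^u = 0.3750, V^v = -1.0000
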